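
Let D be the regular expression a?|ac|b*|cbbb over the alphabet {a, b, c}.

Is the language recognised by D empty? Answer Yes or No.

No

The empty string ε matches the expression, so it belongs to L(D).
Since L(D) contains at least one string, it is not empty.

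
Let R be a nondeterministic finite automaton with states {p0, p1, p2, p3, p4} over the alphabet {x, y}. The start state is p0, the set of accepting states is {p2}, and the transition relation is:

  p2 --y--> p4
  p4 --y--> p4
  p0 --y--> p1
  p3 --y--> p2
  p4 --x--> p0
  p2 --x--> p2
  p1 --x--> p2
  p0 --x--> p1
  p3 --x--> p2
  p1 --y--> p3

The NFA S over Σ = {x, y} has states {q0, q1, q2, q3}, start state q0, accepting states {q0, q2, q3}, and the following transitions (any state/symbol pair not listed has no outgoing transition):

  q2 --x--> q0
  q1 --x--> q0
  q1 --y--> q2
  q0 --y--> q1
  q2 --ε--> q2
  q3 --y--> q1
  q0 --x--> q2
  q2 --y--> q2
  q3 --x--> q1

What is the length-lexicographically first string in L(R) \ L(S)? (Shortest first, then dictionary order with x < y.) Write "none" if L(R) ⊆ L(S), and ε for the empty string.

Exploring the product automaton R × S from the start pair (p0, q0), following both machines on each input symbol, reaches 8 state pairs: (p0, q0), (p1, q2), (p1, q1), (p2, q0), (p3, q2), (p2, q2), (p4, q1), (p4, q2).
R accepts in {p2} and S accepts in {q0, q2, q3}. The reachable pairs whose R-component is accepting are (p2, q0), (p2, q2); in each of them the S-component is accepting too, so the product for L(R) \ L(S) (R-component accepting, S-component rejecting) has no reachable accepting pair and the difference is empty.
So every string accepted by R is also accepted by S: L(R) \ L(S) = ∅ and there is no such string.

none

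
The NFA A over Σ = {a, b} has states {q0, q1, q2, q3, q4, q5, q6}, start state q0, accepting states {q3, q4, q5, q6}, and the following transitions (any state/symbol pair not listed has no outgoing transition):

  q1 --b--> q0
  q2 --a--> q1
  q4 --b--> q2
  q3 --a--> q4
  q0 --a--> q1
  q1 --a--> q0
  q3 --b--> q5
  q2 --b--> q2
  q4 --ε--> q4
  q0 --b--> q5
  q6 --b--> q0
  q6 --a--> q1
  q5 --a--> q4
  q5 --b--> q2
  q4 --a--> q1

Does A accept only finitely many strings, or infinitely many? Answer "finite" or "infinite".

infinite

State q0 is reachable from the start and can reach an accepting state, and it lies on the cycle q0 → q1 → q0.
Traversing that cycle any number of times yields accepted strings of unbounded length, so the language is infinite.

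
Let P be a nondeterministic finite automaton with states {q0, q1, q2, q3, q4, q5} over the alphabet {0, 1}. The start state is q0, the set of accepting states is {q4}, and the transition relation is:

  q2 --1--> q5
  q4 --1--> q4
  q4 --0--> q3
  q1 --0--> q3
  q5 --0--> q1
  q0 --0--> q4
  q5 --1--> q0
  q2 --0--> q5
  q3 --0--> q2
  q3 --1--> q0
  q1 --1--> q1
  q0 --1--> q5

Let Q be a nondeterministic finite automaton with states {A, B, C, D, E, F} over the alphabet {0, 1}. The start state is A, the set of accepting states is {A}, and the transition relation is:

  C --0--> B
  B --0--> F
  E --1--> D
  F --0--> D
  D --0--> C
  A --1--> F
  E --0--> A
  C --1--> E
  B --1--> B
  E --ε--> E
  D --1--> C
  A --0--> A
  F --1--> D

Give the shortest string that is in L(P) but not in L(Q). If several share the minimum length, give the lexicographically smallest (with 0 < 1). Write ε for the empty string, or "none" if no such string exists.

01

The string 01 is accepted by P but not by Q.
No shorter string lies in the difference, and 01 is the lexicographically first length-2 string in L(P) \ L(Q).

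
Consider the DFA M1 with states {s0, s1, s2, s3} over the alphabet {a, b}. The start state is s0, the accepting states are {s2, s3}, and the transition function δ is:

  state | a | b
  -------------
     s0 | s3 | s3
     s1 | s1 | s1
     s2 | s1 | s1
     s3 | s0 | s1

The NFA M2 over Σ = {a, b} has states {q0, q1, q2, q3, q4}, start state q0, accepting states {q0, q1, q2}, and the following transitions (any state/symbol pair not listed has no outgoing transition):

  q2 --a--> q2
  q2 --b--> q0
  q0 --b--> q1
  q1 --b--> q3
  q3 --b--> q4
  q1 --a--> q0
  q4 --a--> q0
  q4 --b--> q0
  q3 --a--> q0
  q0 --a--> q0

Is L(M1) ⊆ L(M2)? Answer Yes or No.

Exploring the product automaton M1 × M2 from the start pair (s0, q0), following both machines on each input symbol, reaches 7 state pairs: (s0, q0), (s3, q0), (s3, q1), (s1, q1), (s1, q3), (s1, q0), (s1, q4).
M1 accepts in {s2, s3} and M2 accepts in {q0, q1, q2}. The reachable pairs whose M1-component is accepting are (s3, q0), (s3, q1); in each of them the M2-component is accepting too, so the product for L(M1) \ L(M2) (M1-component accepting, M2-component rejecting) has no reachable accepting pair and the difference is empty.
Hence every string in L(M1) is also in L(M2).

Yes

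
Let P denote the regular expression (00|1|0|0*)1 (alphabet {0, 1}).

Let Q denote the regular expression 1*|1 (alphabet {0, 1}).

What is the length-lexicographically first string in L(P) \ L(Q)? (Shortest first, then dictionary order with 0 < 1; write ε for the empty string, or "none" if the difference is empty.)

The string 01 is accepted by P but not by Q.
No shorter string lies in the difference, and 01 is the lexicographically first length-2 string in L(P) \ L(Q).

01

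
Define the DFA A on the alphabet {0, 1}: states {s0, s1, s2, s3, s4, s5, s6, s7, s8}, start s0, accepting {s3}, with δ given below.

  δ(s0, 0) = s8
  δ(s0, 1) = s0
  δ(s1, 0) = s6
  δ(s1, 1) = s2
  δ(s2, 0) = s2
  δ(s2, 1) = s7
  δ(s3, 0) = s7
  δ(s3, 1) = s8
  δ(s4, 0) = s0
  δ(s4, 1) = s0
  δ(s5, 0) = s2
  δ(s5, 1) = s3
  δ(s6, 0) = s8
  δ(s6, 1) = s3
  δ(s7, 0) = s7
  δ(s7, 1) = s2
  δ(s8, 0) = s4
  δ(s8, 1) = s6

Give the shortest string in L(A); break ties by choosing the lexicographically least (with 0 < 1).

011

A breadth-first search from s0 reaches an accepting state first via the path s0 → s8 → s6 → s3 on input 011.
No string of length < 3 is accepted (BFS exhausts all shorter strings without reaching an accepting state), and 011 is the lexicographically least accepting string of length 3.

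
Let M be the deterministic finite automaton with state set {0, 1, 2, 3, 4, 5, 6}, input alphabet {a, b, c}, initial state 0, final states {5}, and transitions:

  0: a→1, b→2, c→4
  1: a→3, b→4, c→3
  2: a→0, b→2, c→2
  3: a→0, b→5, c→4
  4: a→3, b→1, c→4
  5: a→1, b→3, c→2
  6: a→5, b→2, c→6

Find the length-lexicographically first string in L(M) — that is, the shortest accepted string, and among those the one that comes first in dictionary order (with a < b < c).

A breadth-first search from 0 reaches an accepting state first via the path 0 → 1 → 3 → 5 on input aab.
No string of length < 3 is accepted (BFS exhausts all shorter strings without reaching an accepting state), and aab is the lexicographically least accepting string of length 3.

aab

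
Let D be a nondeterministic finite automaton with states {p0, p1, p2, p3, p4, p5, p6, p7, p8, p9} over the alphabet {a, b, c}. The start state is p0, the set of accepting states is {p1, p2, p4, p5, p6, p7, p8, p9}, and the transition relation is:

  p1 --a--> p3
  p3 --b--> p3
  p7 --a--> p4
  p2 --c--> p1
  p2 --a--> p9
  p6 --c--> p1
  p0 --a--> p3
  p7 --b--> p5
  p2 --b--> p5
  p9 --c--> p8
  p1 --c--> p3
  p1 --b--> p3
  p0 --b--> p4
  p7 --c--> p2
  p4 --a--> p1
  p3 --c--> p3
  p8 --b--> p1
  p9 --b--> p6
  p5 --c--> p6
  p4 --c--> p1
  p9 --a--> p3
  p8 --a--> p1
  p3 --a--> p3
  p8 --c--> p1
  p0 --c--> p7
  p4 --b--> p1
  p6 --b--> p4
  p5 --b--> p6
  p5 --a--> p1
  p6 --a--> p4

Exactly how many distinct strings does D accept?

70

The useful subgraph on states {p0, p1, p2, p4, p5, p6, p7, p8, p9} is acyclic, so L(D) is finite; the longest accepting path visits 7 useful states, giving maximum string length 6.
Counting accepting paths from p0 by length: 2 of length 1, 6 of length 2, 9 of length 3, 11 of length 4, 24 of length 5, 18 of length 6. Total 70.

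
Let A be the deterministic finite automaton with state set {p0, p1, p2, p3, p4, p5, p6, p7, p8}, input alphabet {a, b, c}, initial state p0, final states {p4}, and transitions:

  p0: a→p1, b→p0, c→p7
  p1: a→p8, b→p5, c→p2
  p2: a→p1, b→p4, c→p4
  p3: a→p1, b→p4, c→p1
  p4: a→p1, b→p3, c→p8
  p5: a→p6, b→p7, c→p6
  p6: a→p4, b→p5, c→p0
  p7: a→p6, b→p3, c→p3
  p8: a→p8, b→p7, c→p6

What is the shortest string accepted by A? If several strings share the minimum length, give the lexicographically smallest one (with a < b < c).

A breadth-first search from p0 reaches an accepting state first via the path p0 → p1 → p2 → p4 on input acb.
No string of length < 3 is accepted (BFS exhausts all shorter strings without reaching an accepting state), and acb is the lexicographically least accepting string of length 3.

acb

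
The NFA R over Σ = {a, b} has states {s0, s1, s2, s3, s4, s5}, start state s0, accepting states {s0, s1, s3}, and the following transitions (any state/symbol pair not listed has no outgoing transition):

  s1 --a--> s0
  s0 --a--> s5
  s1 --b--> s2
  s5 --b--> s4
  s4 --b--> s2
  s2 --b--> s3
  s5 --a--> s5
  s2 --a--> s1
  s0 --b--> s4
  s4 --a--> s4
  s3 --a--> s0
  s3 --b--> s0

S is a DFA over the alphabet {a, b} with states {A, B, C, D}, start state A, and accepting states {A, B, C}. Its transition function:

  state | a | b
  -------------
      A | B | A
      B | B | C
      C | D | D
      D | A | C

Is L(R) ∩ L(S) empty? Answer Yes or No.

The empty string ε is accepted by both R and S.
Hence L(R) ∩ L(S) ≠ ∅.

No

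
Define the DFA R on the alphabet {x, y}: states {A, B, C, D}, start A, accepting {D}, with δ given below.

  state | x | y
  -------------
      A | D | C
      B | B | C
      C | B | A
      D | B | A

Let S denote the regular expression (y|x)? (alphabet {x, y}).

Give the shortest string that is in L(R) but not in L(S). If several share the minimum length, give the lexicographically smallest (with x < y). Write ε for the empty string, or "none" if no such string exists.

The string xyx is accepted by R but not by S.
No shorter string lies in the difference, and xyx is the lexicographically first length-3 string in L(R) \ L(S).

xyx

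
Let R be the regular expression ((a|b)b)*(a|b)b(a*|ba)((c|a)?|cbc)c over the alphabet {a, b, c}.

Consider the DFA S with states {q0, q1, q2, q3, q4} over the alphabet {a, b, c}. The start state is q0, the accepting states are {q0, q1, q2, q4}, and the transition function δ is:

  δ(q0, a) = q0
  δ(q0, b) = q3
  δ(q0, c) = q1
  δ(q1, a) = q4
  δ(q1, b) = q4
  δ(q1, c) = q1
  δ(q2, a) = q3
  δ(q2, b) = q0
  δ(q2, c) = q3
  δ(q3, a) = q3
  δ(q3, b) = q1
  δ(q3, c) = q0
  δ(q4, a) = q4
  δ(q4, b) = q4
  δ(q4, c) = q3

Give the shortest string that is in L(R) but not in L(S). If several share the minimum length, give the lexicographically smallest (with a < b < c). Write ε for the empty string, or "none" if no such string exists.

bbac

The string bbac is accepted by R but not by S.
No shorter string lies in the difference, and bbac is the lexicographically first length-4 string in L(R) \ L(S).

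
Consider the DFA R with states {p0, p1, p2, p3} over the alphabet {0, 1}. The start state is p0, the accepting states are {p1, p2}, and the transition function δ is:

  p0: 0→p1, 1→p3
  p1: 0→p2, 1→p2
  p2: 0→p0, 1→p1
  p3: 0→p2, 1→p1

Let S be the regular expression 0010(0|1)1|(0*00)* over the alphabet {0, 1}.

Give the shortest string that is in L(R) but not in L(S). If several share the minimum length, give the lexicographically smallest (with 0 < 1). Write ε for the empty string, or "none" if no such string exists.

The string 0 is accepted by R but not by S.
No shorter string lies in the difference, and 0 is the lexicographically first length-1 string in L(R) \ L(S).

0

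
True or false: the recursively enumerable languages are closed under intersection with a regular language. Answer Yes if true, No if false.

First check the input against a DFA for the regular language; if it passes, run the recogniser for L and accept when it does.
So the recursively enumerable languages are closed under intersection with a regular language.

Yes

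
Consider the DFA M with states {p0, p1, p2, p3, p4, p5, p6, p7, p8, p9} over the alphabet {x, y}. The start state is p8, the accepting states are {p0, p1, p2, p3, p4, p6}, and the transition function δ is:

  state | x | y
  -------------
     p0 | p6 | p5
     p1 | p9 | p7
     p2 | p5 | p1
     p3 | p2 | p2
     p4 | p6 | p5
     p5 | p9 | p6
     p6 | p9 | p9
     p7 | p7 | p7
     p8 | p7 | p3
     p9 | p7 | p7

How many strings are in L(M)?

The useful subgraph on states {p1, p2, p3, p5, p6, p8} is acyclic, so L(M) is finite; the longest accepting path visits 5 useful states, giving maximum string length 4.
Counting accepting paths from p8 by length: 1 of length 1, 2 of length 2, 2 of length 3, 2 of length 4. Total 7.

7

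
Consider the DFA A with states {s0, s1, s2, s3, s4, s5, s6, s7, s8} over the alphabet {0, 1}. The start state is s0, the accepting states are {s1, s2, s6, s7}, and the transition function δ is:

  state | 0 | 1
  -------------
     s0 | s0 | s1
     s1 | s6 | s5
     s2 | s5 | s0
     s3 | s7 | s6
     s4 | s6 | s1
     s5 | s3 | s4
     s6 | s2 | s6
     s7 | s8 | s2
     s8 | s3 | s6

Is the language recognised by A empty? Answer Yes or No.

No

The string 1 is accepted: the run s0 → s1 ends in the accepting state s1.
Since at least one string is accepted, L(A) is not empty.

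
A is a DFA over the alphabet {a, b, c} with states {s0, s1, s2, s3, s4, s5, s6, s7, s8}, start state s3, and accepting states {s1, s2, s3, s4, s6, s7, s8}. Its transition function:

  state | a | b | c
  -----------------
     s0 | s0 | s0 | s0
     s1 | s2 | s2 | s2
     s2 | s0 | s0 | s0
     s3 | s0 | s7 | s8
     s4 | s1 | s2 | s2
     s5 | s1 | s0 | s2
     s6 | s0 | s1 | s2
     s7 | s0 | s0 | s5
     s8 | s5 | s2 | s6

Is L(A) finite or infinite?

finite

The useful states (reachable from s3 and able to reach an accepting state) are {s1, s2, s3, s5, s6, s7, s8}.
Restricted to these states the transition graph has no cycle, so every accepting path has bounded length and L is finite.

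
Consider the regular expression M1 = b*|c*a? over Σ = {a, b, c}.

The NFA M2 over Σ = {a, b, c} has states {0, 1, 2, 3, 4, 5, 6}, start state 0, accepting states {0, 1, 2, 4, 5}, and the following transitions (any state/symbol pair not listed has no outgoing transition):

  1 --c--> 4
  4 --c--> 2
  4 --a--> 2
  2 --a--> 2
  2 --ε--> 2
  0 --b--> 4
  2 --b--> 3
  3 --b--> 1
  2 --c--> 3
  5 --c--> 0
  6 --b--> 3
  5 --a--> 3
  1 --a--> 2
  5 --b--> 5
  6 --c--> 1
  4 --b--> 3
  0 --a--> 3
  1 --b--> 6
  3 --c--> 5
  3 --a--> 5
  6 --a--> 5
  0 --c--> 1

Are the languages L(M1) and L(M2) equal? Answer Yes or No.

The string a is accepted by M1 but rejected by M2.
So L(M1) ≠ L(M2).

No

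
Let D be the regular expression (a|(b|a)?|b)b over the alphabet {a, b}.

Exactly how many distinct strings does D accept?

The expression has no Kleene star, so L(D) is finite. Expanding the alternatives gives {b, ab, bb}.
That is 1 of length 1, 2 of length 2: 3 strings in all.

3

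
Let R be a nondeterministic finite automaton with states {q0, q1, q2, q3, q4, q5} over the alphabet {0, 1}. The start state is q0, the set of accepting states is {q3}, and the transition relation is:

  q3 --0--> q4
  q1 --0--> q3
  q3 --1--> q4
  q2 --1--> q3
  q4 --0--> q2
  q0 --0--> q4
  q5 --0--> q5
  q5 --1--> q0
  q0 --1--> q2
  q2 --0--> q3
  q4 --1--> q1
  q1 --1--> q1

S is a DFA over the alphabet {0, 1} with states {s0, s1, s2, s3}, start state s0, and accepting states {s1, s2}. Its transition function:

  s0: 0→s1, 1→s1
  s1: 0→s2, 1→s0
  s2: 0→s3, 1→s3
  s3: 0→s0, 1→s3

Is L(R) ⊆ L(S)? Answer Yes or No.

The string 11 is in L(R) but not in L(S).
So L(R) ⊄ L(S).

No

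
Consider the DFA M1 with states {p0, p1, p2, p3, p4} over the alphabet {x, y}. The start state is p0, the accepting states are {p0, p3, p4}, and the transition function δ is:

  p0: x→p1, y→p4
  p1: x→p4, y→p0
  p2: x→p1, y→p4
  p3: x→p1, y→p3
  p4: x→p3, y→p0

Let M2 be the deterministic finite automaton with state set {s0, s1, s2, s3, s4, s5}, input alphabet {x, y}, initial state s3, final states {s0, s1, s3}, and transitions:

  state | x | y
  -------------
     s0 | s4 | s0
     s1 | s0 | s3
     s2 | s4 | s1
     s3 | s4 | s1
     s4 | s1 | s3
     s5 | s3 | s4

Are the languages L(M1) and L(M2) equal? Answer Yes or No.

Yes

Exploring the product automaton M1 × M2 from the start pair (p0, s3), following both machines on each input symbol, reaches 4 state pairs: (p0, s3), (p1, s4), (p4, s1), (p3, s0).
M1 accepts in {p0, p3, p4} and M2 accepts in {s0, s1, s3}. In every reachable pair the two components are either both accepting — (p0, s3), (p4, s1), (p3, s0) — or both non-accepting, so no string is accepted by exactly one of the machines: L(M1) \ L(M2) and L(M2) \ L(M1) are both empty.
Hence every string is accepted by M1 iff it is accepted by M2, and the two languages coincide.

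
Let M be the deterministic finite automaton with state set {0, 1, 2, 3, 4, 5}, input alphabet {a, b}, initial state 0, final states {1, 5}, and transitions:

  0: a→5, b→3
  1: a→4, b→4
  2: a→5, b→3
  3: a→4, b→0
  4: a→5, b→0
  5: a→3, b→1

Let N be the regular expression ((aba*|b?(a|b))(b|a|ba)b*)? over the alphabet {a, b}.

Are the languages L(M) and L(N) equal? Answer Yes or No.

The string a is accepted by M but rejected by N.
So L(M) ≠ L(N).

No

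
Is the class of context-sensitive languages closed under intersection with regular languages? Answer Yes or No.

Yes

Every regular language is context-sensitive, and context-sensitive languages are closed under intersection (an LBA runs the DFA check and then the LBA for L on the same linear tape).
So the context-sensitive languages are closed under intersection with a regular language.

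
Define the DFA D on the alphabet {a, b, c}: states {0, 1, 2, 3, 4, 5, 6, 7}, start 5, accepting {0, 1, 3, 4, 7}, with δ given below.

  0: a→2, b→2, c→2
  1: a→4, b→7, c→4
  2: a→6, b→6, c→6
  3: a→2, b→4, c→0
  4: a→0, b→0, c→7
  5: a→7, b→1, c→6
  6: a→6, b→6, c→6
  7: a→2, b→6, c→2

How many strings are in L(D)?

11

The useful subgraph on states {0, 1, 4, 5, 7} is acyclic, so L(D) is finite; the longest accepting path visits 4 useful states, giving maximum string length 3.
Counting accepting paths from 5 by length: 2 of length 1, 3 of length 2, 6 of length 3. Total 11.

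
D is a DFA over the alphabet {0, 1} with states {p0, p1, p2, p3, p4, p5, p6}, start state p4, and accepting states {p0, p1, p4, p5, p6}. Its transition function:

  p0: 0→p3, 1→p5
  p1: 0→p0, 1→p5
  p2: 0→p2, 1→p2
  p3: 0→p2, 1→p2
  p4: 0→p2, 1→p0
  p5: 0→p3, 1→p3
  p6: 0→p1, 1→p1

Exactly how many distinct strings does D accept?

3

The useful subgraph on states {p0, p4, p5} is acyclic, so L(D) is finite; the longest accepting path visits 3 useful states, giving maximum string length 2.
Counting accepting paths from p4 by length: 1 of length 0, 1 of length 1, 1 of length 2. Total 3.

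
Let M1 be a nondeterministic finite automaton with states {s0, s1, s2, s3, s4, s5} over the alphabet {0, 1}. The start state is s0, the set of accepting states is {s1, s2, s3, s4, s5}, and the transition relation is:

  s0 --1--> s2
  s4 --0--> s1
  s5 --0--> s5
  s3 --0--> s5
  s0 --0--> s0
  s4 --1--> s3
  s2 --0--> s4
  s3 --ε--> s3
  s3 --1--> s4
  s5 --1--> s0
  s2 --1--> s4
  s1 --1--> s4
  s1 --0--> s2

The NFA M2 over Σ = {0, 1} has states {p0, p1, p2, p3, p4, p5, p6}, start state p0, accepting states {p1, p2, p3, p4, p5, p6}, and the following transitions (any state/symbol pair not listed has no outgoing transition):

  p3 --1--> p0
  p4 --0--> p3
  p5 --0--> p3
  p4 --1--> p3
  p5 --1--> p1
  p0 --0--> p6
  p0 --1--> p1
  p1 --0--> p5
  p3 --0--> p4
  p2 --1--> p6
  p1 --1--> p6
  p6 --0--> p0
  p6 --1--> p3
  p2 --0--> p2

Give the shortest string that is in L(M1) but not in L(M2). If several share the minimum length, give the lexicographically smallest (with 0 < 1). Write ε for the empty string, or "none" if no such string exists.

011

The string 011 is accepted by M1 but not by M2.
No shorter string lies in the difference, and 011 is the lexicographically first length-3 string in L(M1) \ L(M2).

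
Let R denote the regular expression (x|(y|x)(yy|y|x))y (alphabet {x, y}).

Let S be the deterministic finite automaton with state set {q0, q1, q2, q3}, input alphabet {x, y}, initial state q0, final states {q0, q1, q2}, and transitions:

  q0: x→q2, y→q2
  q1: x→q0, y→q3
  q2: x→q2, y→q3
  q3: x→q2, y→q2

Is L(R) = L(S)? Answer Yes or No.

No

The string xy is accepted by R but rejected by S.
So L(R) ≠ L(S).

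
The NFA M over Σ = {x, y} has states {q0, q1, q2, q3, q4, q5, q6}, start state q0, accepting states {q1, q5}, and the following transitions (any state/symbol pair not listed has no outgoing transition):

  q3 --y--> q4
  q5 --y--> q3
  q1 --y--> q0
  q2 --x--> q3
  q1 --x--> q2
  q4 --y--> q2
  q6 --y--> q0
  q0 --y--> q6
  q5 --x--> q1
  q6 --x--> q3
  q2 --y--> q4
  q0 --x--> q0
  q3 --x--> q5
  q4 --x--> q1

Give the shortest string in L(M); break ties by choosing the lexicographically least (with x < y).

A breadth-first search from q0 reaches an accepting state first via the path q0 → q6 → q3 → q5 on input yxx.
No string of length < 3 is accepted (BFS exhausts all shorter strings without reaching an accepting state), and yxx is the lexicographically least accepting string of length 3.

yxx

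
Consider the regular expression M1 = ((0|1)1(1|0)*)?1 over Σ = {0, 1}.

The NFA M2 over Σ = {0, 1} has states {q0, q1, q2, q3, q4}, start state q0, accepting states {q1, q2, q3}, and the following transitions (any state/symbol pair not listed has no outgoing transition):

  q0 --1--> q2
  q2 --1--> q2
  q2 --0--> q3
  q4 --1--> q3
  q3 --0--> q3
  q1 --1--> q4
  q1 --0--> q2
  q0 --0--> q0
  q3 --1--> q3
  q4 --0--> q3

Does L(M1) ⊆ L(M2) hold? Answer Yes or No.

Yes

Converting the expression M1 to a DFA (subset construction, then merging equivalent states) gives the minimal DFA with states {r0, r1, r2, r3, r4, r5}, start state r0, accepting states {r2, r5} and transitions r0: 0→r1, 1→r2; r1: 0→r3, 1→r4; r2: 0→r3, 1→r4; r3: 0→r3, 1→r3; r4: 0→r4, 1→r5; r5: 0→r4, 1→r5.
Exploring the product automaton M1 × M2 from the start pair (r0, q0), following both machines on each input symbol, reaches 10 state pairs: (r0, q0), (r1, q0), (r2, q2), (r3, q0), (r4, q2), (r3, q3), (r3, q2), (r4, q3), (r5, q2), (r5, q3).
M1 accepts in {r2, r5} and M2 accepts in {q1, q2, q3}. The reachable pairs whose M1-component is accepting are (r2, q2), (r5, q2), (r5, q3); in each of them the M2-component is accepting too, so the product for L(M1) \ L(M2) (M1-component accepting, M2-component rejecting) has no reachable accepting pair and the difference is empty.
Hence every string in L(M1) is also in L(M2).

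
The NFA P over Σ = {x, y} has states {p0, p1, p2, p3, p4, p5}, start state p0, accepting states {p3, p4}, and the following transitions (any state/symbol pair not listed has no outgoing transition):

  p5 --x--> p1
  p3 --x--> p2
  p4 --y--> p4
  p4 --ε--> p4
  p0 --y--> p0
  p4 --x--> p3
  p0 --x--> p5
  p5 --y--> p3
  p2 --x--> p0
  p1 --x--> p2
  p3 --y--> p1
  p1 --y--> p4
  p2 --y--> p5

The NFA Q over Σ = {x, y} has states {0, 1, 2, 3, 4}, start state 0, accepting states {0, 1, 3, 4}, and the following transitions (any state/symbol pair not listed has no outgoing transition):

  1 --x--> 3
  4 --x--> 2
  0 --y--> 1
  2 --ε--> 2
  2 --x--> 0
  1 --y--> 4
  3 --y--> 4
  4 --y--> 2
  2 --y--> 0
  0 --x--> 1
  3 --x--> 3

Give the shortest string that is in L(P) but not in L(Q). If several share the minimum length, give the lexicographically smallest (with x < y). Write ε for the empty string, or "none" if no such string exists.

xxyx

The string xxyx is accepted by P but not by Q.
No shorter string lies in the difference, and xxyx is the lexicographically first length-4 string in L(P) \ L(Q).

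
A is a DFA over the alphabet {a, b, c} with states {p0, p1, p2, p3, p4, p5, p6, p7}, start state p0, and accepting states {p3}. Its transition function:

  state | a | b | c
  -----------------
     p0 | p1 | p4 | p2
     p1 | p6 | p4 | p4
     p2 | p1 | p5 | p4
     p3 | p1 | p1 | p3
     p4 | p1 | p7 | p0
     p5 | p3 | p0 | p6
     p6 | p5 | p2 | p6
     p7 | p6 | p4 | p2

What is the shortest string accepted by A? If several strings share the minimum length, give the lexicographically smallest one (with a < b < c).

A breadth-first search from p0 reaches an accepting state first via the path p0 → p2 → p5 → p3 on input cba.
No string of length < 3 is accepted (BFS exhausts all shorter strings without reaching an accepting state), and cba is the lexicographically least accepting string of length 3.

cba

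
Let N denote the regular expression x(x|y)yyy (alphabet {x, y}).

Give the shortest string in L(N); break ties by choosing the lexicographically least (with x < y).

By inspection of the expression, no string of length less than 5 matches, and xxyyy is the lexicographically first match of length 5.

xxyyy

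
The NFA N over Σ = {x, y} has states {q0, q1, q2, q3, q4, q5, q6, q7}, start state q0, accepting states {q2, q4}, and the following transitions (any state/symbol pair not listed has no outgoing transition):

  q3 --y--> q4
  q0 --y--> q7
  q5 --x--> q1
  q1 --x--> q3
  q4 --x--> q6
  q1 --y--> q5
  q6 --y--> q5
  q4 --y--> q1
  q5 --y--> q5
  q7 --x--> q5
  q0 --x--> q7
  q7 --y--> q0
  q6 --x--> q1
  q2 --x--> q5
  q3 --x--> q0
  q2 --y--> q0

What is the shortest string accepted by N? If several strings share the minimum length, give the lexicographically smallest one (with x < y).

A breadth-first search from q0 reaches an accepting state first via the path q0 → q7 → q5 → q1 → q3 → q4 on input xxxxy.
No string of length < 5 is accepted (BFS exhausts all shorter strings without reaching an accepting state), and xxxxy is the lexicographically least accepting string of length 5.

xxxxy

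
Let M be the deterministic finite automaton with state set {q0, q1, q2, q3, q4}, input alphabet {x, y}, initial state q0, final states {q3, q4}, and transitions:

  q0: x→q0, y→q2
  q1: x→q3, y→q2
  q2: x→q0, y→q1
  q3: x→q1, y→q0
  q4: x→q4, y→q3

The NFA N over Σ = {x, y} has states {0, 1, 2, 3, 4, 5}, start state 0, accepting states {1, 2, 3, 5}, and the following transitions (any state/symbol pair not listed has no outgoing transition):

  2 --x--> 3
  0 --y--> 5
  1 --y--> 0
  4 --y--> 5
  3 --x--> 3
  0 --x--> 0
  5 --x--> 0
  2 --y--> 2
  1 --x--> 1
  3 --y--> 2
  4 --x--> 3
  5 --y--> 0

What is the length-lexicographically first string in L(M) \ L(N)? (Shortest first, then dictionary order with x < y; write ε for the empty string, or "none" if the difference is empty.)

The string yyx is accepted by M but not by N.
No shorter string lies in the difference, and yyx is the lexicographically first length-3 string in L(M) \ L(N).

yyx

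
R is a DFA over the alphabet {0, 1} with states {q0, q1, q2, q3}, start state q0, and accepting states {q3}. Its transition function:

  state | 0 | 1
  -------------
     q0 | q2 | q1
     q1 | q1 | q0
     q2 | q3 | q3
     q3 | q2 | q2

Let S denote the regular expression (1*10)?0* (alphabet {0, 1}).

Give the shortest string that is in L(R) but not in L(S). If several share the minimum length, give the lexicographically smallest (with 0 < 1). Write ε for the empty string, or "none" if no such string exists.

01

The string 01 is accepted by R but not by S.
No shorter string lies in the difference, and 01 is the lexicographically first length-2 string in L(R) \ L(S).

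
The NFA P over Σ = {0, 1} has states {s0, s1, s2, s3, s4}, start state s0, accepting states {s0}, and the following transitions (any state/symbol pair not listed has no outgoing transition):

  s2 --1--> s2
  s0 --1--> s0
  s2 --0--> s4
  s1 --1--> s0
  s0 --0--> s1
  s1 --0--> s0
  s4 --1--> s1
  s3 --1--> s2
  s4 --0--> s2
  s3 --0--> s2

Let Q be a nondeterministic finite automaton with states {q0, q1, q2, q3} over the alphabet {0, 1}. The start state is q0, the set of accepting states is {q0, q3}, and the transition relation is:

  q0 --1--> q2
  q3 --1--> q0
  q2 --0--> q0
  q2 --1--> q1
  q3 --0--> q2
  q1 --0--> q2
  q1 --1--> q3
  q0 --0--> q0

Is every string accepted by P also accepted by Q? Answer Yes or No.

No

The string 1 is in L(P) but not in L(Q).
So L(P) ⊄ L(Q).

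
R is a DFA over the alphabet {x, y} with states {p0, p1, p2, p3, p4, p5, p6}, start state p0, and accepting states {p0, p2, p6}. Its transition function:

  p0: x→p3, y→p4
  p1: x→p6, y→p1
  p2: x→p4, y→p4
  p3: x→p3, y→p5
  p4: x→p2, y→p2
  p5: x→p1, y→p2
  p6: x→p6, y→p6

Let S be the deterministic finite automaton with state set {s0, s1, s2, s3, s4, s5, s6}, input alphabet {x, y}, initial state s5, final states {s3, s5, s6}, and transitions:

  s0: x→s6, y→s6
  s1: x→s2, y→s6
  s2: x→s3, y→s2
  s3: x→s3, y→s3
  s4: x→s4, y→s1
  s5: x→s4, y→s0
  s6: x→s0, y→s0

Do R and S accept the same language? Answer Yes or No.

Yes

Exploring the product automaton R × S from the start pair (p0, s5), following both machines on each input symbol, reaches 7 state pairs: (p0, s5), (p3, s4), (p4, s0), (p5, s1), (p2, s6), (p1, s2), (p6, s3).
R accepts in {p0, p2, p6} and S accepts in {s3, s5, s6}. In every reachable pair the two components are either both accepting — (p0, s5), (p2, s6), (p6, s3) — or both non-accepting, so no string is accepted by exactly one of the machines: L(R) \ L(S) and L(S) \ L(R) are both empty.
Hence every string is accepted by R iff it is accepted by S, and the two languages coincide.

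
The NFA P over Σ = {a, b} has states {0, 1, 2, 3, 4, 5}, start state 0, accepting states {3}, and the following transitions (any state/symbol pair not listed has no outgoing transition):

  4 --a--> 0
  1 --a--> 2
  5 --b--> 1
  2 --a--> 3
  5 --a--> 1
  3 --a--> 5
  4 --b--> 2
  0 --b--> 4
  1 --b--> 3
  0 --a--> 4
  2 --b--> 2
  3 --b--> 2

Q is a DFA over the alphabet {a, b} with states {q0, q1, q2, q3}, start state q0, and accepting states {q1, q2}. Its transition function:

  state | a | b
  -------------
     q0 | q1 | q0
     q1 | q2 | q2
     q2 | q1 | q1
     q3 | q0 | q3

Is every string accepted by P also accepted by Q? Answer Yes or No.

Exploring the product automaton P × Q from the start pair (0, q0), following both machines on each input symbol, reaches 15 state pairs: (0, q0), (4, q1), (4, q0), (0, q2), (2, q2), (0, q1), (2, q0), (3, q1), (2, q1), (4, q2), (5, q2), (3, q2), (1, q1), (5, q1), (1, q2).
P accepts in {3} and Q accepts in {q1, q2}. The reachable pairs whose P-component is accepting are (3, q1), (3, q2); in each of them the Q-component is accepting too, so the product for L(P) \ L(Q) (P-component accepting, Q-component rejecting) has no reachable accepting pair and the difference is empty.
Hence every string in L(P) is also in L(Q).

Yes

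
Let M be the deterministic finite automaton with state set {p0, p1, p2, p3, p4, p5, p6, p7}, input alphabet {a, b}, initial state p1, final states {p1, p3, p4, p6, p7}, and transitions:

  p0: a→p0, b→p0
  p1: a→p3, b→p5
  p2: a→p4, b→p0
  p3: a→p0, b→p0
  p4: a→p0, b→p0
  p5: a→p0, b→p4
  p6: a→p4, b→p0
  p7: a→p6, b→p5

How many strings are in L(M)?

3

The useful subgraph on states {p1, p3, p4, p5} is acyclic, so L(M) is finite; the longest accepting path visits 3 useful states, giving maximum string length 2.
Counting accepting paths from p1 by length: 1 of length 0, 1 of length 1, 1 of length 2. Total 3.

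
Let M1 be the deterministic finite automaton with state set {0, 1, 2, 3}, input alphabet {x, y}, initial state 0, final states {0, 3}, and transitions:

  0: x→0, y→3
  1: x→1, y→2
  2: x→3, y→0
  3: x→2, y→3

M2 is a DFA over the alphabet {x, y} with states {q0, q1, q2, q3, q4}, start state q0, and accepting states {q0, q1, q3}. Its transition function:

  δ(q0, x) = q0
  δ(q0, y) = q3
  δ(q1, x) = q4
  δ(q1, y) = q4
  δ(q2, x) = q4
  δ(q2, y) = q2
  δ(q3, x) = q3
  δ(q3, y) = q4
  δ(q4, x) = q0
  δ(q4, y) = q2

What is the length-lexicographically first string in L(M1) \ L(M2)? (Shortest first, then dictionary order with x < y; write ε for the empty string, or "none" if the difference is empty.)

The string yy is accepted by M1 but not by M2.
No shorter string lies in the difference, and yy is the lexicographically first length-2 string in L(M1) \ L(M2).

yy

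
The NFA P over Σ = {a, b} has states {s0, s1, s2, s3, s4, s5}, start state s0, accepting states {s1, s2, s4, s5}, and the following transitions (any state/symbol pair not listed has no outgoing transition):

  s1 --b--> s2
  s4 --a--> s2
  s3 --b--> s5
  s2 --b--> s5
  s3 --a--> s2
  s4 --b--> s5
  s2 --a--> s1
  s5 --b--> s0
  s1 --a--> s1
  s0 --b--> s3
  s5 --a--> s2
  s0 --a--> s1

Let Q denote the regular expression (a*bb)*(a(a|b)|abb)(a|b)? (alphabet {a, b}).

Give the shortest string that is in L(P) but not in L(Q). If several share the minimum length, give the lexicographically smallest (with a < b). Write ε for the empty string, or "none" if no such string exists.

a

The string a is accepted by P but not by Q.
No shorter string lies in the difference, and a is the lexicographically first length-1 string in L(P) \ L(Q).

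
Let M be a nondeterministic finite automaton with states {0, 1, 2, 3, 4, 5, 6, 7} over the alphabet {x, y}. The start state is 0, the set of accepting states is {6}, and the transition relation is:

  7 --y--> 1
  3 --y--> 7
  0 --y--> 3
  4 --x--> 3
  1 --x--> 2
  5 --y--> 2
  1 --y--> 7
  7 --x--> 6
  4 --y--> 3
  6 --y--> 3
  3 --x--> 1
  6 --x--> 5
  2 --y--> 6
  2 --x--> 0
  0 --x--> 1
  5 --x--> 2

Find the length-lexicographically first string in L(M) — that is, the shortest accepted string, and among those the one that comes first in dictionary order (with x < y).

xxy

A breadth-first search from 0 reaches an accepting state first via the path 0 → 1 → 2 → 6 on input xxy.
No string of length < 3 is accepted (BFS exhausts all shorter strings without reaching an accepting state), and xxy is the lexicographically least accepting string of length 3.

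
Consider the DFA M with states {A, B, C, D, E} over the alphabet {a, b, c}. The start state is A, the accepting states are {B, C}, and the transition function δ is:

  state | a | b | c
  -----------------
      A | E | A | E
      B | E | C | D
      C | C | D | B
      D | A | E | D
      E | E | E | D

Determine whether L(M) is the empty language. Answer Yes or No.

The states reachable from the start state are {A, D, E}.
None of the accepting states {B, C} is reachable, so no string is accepted and L(M) = ∅.

Yes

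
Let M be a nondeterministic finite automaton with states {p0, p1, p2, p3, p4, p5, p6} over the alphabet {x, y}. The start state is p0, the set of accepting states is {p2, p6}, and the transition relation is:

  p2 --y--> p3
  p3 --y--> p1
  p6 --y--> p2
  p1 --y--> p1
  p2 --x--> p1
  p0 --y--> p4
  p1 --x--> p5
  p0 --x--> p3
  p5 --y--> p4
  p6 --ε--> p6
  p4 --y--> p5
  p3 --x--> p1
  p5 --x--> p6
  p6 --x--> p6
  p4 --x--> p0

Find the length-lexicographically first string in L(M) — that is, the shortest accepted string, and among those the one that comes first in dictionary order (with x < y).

yyx

A breadth-first search from p0 reaches an accepting state first via the path p0 → p4 → p5 → p6 on input yyx.
No string of length < 3 is accepted (BFS exhausts all shorter strings without reaching an accepting state), and yyx is the lexicographically least accepting string of length 3.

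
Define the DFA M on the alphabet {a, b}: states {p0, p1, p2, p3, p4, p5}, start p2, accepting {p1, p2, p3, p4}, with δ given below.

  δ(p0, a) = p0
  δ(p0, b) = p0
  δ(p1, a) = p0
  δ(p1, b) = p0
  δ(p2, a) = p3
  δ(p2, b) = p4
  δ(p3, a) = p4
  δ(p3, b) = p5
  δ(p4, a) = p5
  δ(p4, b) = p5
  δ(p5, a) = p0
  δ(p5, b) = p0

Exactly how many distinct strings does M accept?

4

The useful subgraph on states {p2, p3, p4} is acyclic, so L(M) is finite; the longest accepting path visits 3 useful states, giving maximum string length 2.
Counting accepting paths from p2 by length: 1 of length 0, 2 of length 1, 1 of length 2. Total 4.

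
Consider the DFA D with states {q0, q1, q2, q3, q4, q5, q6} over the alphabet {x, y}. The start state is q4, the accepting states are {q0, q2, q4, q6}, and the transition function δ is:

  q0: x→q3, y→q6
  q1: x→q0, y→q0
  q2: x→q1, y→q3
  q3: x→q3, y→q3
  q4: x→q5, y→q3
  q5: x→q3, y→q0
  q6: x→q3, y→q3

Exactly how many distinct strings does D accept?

3

The useful subgraph on states {q0, q4, q5, q6} is acyclic, so L(D) is finite; the longest accepting path visits 4 useful states, giving maximum string length 3.
Counting accepting paths from q4 by length: 1 of length 0, 1 of length 2, 1 of length 3. Total 3.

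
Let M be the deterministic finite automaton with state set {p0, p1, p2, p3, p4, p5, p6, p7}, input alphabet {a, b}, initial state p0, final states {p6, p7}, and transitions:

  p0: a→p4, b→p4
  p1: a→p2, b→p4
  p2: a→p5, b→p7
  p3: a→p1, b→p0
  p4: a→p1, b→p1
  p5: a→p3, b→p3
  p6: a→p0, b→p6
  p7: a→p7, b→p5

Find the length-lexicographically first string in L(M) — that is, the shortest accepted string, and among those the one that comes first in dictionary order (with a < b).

A breadth-first search from p0 reaches an accepting state first via the path p0 → p4 → p1 → p2 → p7 on input aaab.
No string of length < 4 is accepted (BFS exhausts all shorter strings without reaching an accepting state), and aaab is the lexicographically least accepting string of length 4.

aaab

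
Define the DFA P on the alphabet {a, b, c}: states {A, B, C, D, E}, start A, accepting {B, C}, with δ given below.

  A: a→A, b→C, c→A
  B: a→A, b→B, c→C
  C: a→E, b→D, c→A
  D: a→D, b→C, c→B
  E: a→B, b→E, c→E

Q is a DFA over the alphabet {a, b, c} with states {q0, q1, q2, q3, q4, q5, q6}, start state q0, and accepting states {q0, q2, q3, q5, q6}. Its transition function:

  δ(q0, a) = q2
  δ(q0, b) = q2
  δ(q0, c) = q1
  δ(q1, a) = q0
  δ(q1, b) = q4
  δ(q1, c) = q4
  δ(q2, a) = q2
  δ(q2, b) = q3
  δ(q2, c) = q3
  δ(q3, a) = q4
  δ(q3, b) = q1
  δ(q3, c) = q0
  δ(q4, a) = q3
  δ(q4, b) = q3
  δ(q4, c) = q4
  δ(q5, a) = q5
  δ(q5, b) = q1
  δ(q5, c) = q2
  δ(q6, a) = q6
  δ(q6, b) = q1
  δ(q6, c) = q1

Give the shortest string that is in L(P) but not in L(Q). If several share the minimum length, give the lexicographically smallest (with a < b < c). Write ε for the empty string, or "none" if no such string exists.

The string cb is accepted by P but not by Q.
No shorter string lies in the difference, and cb is the lexicographically first length-2 string in L(P) \ L(Q).

cb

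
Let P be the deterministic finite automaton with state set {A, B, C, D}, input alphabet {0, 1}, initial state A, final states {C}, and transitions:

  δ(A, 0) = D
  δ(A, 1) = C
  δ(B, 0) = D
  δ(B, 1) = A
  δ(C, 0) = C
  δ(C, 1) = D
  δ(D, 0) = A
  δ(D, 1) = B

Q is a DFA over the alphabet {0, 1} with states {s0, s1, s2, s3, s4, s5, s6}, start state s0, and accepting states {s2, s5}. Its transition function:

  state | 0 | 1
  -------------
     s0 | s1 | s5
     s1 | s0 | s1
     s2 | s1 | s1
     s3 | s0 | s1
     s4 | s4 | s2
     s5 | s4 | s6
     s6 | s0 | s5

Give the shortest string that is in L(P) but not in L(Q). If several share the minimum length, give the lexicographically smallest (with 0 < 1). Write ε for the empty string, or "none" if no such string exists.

The string 10 is accepted by P but not by Q.
No shorter string lies in the difference, and 10 is the lexicographically first length-2 string in L(P) \ L(Q).

10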